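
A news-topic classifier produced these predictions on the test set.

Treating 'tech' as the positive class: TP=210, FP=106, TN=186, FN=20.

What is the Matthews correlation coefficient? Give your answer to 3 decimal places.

0.559

MCC = (TP·TN − FP·FN) / √((TP+FP)(TP+FN)(TN+FP)(TN+FN))
Numerator = 210·186 − 106·20 = 36940
Denominator = √(316·230·292·206) = √4371847360 = 66119.9468
MCC = 36940 / 66119.9468 = 0.559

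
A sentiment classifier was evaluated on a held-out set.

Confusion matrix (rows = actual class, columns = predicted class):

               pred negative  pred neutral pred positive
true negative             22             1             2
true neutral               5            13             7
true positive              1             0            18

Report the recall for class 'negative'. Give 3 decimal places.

Take TP from the diagonal, FP from the rest of the 'negative' prediction marginal, FN from the rest of the 'negative' actual marginal.
recall = TP/(TP+FN).
negative: TP=22, FN=1+2=3 → 22/25 = 0.8800

0.880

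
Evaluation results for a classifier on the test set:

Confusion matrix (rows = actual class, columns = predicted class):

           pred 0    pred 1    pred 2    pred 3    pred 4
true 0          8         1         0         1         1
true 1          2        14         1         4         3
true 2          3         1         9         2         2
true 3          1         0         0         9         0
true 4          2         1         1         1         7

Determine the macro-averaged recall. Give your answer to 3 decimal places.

0.665

Per-class recall (TP/(TP+FN)):
  0: TP=8, FN=1+0+1+1=3 → 8/11 = 0.7273
  1: TP=14, FN=2+1+4+3=10 → 14/24 = 0.5833
  2: TP=9, FN=3+1+2+2=8 → 9/17 = 0.5294
  3: TP=9, FN=1+0+0+0=1 → 9/10 = 0.9000
  4: TP=7, FN=2+1+1+1=5 → 7/12 = 0.5833
Macro-recall = mean = (0.7273 + 0.5833 + 0.5294 + 0.9000 + 0.5833) / 5 = 0.665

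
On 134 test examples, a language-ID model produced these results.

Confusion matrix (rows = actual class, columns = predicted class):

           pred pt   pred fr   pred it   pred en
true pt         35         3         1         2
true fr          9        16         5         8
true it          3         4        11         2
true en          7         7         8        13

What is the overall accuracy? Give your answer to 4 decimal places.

0.5597

Accuracy = trace / total = (35+16+11+13=75) / 134 = 75/134 = 0.5597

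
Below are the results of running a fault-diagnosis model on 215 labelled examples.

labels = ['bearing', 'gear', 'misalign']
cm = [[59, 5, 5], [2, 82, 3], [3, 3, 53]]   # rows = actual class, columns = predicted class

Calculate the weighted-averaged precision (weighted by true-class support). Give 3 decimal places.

Per-class precision (TP/(TP+FP)):
  bearing: TP=59, FP=2+3=5 → 59/64 = 0.9219
  gear: TP=82, FP=5+3=8 → 82/90 = 0.9111
  misalign: TP=53, FP=5+3=8 → 53/61 = 0.8689
Weighted-precision = Σ (supportᵢ/N)·precisionᵢ with N=215: (69/215)·0.9219 + (87/215)·0.9111 + (59/215)·0.8689 = 0.903

0.903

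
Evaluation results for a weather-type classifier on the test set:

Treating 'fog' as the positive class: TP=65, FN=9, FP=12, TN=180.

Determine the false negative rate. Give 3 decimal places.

0.122

FNR = FN/(FN+TP) = 9/(9+65) = 0.122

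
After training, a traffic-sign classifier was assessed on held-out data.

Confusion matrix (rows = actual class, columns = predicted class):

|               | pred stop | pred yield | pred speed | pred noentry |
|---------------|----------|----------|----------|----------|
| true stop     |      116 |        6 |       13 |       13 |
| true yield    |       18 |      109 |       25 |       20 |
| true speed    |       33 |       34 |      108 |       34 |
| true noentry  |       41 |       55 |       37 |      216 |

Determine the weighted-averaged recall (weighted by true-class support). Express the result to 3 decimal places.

0.625

Per-class recall (TP/(TP+FN)):
  stop: TP=116, FN=6+13+13=32 → 116/148 = 0.7838
  yield: TP=109, FN=18+25+20=63 → 109/172 = 0.6337
  speed: TP=108, FN=33+34+34=101 → 108/209 = 0.5167
  noentry: TP=216, FN=41+55+37=133 → 216/349 = 0.6189
Weighted-recall = Σ (supportᵢ/N)·recallᵢ with N=878: (148/878)·0.7838 + (172/878)·0.6337 + (209/878)·0.5167 + (349/878)·0.6189 = 0.625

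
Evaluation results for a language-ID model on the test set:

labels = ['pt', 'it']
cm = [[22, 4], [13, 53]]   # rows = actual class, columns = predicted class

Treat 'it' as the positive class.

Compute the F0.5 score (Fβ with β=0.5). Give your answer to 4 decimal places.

Fβ = (1+β²)·TP / ((1+β²)·TP + β²·FN + FP), with β²=1/4
= 1.25·53 / (1.25·53 + 0.25·13 + 4) = 0.9014

0.9014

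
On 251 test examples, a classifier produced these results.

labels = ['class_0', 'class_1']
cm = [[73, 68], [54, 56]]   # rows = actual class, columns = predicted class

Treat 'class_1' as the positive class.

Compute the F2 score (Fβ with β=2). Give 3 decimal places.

Fβ = (1+β²)·TP / ((1+β²)·TP + β²·FN + FP), with β²=4
= 5·56 / (5·56 + 4·54 + 68) = 0.496

0.496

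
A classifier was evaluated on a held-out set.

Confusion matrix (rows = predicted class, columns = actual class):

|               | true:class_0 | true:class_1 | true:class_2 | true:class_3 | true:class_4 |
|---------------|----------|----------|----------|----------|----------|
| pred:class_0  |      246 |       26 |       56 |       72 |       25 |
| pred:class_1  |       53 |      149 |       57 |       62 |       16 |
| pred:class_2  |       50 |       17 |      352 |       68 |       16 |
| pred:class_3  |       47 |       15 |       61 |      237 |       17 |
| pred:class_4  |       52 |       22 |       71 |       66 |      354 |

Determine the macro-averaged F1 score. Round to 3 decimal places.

0.596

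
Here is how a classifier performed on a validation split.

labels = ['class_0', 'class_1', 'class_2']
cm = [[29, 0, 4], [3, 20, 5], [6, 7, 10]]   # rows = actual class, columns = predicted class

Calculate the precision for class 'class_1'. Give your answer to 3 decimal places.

Take TP from the diagonal, FP from the rest of the 'class_1' prediction marginal, FN from the rest of the 'class_1' actual marginal.
precision = TP/(TP+FP).
class_1: TP=20, FP=0+7=7 → 20/27 = 0.7407

0.741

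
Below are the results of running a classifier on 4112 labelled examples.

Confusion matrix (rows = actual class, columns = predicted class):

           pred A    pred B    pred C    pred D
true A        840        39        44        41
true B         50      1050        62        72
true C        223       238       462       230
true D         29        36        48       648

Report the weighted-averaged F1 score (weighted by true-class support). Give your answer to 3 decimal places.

0.713

Per-class F1 score (2·TP/(2·TP+FP+FN)):
  A: TP=840, FP=50+223+29=302, FN=39+44+41=124 → 1680/2106 = 0.7977
  B: TP=1050, FP=39+238+36=313, FN=50+62+72=184 → 2100/2597 = 0.8086
  C: TP=462, FP=44+62+48=154, FN=223+238+230=691 → 924/1769 = 0.5223
  D: TP=648, FP=41+72+230=343, FN=29+36+48=113 → 1296/1752 = 0.7397
Weighted-F1 score = Σ (supportᵢ/N)·F1 scoreᵢ with N=4112: (964/4112)·0.7977 + (1234/4112)·0.8086 + (1153/4112)·0.5223 + (761/4112)·0.7397 = 0.713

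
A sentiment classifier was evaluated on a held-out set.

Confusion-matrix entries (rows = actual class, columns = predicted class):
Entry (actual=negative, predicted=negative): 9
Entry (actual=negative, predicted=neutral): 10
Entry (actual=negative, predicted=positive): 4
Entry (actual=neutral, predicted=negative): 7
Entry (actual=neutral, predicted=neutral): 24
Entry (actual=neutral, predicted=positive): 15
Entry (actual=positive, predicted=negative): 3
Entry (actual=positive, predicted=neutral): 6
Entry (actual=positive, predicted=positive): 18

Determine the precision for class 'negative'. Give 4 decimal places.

0.4737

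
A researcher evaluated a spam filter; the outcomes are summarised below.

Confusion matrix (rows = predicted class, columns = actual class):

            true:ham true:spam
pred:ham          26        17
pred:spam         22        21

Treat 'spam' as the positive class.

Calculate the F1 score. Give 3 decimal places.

0.519

Precision = TP/(TP+FP) = 21/43 = 0.4884
Recall = TP/(TP+FN) = 21/38 = 0.5526
F1 = 2·TP/(2·TP+FP+FN) = 42/81 = 0.519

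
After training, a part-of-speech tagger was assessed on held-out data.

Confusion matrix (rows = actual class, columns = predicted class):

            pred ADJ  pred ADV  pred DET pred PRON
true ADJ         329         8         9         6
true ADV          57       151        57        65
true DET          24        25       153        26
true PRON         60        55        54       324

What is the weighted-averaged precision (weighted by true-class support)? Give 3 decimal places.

0.686

Per-class precision (TP/(TP+FP)):
  ADJ: TP=329, FP=57+24+60=141 → 329/470 = 0.7000
  ADV: TP=151, FP=8+25+55=88 → 151/239 = 0.6318
  DET: TP=153, FP=9+57+54=120 → 153/273 = 0.5604
  PRON: TP=324, FP=6+65+26=97 → 324/421 = 0.7696
Weighted-precision = Σ (supportᵢ/N)·precisionᵢ with N=1403: (352/1403)·0.7000 + (330/1403)·0.6318 + (228/1403)·0.5604 + (493/1403)·0.7696 = 0.686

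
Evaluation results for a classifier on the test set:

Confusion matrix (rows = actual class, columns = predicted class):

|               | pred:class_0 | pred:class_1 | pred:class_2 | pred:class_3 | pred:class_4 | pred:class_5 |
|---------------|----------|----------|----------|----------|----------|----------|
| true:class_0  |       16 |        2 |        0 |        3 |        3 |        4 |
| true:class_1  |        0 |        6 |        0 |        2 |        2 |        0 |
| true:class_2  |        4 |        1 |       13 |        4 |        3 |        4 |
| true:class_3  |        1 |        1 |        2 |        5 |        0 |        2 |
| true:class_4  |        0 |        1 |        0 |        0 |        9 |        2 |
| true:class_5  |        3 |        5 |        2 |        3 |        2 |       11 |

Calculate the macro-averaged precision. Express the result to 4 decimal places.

Per-class precision (TP/(TP+FP)):
  class_0: TP=16, FP=0+4+1+0+3=8 → 16/24 = 0.66667
  class_1: TP=6, FP=2+1+1+1+5=10 → 6/16 = 0.37500
  class_2: TP=13, FP=0+0+2+0+2=4 → 13/17 = 0.76471
  class_3: TP=5, FP=3+2+4+0+3=12 → 5/17 = 0.29412
  class_4: TP=9, FP=3+2+3+0+2=10 → 9/19 = 0.47368
  class_5: TP=11, FP=4+0+4+2+2=12 → 11/23 = 0.47826
Macro-precision = mean = (0.66667 + 0.37500 + 0.76471 + 0.29412 + 0.47368 + 0.47826) / 6 = 0.5087

0.5087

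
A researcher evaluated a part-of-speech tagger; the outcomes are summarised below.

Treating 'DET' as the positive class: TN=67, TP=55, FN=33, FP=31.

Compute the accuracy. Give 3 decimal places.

0.656

Accuracy = (TP+TN)/N = (55+67)/186 = 0.656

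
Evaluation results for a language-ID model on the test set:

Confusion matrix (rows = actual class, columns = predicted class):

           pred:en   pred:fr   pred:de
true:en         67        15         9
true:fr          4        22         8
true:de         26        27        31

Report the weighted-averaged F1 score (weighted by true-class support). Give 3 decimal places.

0.572

Per-class F1 score (2·TP/(2·TP+FP+FN)):
  en: TP=67, FP=4+26=30, FN=15+9=24 → 134/188 = 0.7128
  fr: TP=22, FP=15+27=42, FN=4+8=12 → 44/98 = 0.4490
  de: TP=31, FP=9+8=17, FN=26+27=53 → 62/132 = 0.4697
Weighted-F1 score = Σ (supportᵢ/N)·F1 scoreᵢ with N=209: (91/209)·0.7128 + (34/209)·0.4490 + (84/209)·0.4697 = 0.572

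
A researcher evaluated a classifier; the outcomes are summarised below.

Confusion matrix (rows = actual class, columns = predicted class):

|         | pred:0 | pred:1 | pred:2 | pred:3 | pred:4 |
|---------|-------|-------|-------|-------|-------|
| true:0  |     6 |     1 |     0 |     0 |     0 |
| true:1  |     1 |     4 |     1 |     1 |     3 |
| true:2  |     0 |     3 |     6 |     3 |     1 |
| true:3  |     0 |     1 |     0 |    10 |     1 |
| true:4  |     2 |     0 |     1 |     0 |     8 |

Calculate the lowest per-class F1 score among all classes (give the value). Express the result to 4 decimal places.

0.4211

Per-class F1 score (2·TP/(2·TP+FP+FN)):
  0: TP=6, FP=1+0+0+2=3, FN=1+0+0+0=1 → 12/16 = 0.75000
  1: TP=4, FP=1+3+1+0=5, FN=1+1+1+3=6 → 8/19 = 0.42105
  2: TP=6, FP=0+1+0+1=2, FN=0+3+3+1=7 → 12/21 = 0.57143
  3: TP=10, FP=0+1+3+0=4, FN=0+1+0+1=2 → 20/26 = 0.76923
  4: TP=8, FP=0+3+1+1=5, FN=2+0+1+0=3 → 16/24 = 0.66667
Lowest is class '1' with F1 score = 0.4211.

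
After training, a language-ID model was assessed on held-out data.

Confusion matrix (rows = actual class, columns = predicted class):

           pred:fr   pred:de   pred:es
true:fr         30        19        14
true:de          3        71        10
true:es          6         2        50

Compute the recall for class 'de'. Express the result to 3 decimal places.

recall = TP/(TP+FN).
de: TP=71, FN=3+10=13 → 71/84 = 0.8452

0.845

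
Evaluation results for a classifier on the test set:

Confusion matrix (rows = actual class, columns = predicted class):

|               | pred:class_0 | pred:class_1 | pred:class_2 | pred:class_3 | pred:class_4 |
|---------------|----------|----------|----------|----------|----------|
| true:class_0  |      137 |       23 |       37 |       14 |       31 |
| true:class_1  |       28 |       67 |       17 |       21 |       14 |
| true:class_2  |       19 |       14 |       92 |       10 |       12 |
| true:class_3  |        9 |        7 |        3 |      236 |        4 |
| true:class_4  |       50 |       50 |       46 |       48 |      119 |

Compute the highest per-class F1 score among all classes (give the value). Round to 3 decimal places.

Per-class F1 score (2·TP/(2·TP+FP+FN)):
  class_0: TP=137, FP=28+19+9+50=106, FN=23+37+14+31=105 → 274/485 = 0.5649
  class_1: TP=67, FP=23+14+7+50=94, FN=28+17+21+14=80 → 134/308 = 0.4351
  class_2: TP=92, FP=37+17+3+46=103, FN=19+14+10+12=55 → 184/342 = 0.5380
  class_3: TP=236, FP=14+21+10+48=93, FN=9+7+3+4=23 → 472/588 = 0.8027
  class_4: TP=119, FP=31+14+12+4=61, FN=50+50+46+48=194 → 238/493 = 0.4828
Highest is class 'class_3' with F1 score = 0.803.

0.803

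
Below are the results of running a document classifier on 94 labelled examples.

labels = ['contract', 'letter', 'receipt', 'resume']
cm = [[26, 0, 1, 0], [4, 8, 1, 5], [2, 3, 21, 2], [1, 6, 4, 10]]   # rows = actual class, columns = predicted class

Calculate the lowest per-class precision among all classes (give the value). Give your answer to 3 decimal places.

0.471

Per-class precision (TP/(TP+FP)):
  contract: TP=26, FP=4+2+1=7 → 26/33 = 0.7879
  letter: TP=8, FP=0+3+6=9 → 8/17 = 0.4706
  receipt: TP=21, FP=1+1+4=6 → 21/27 = 0.7778
  resume: TP=10, FP=0+5+2=7 → 10/17 = 0.5882
Lowest is class 'letter' with precision = 0.471.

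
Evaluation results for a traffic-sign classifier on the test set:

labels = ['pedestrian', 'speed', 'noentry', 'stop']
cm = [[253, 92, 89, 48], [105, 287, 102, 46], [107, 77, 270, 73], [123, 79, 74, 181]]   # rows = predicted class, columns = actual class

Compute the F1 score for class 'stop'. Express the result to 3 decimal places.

Treat 'stop' as positive and all other classes as negative.
F1 score = 2·TP/(2·TP+FP+FN).
stop: TP=181, FP=123+79+74=276, FN=48+46+73=167 → 362/805 = 0.4497

0.450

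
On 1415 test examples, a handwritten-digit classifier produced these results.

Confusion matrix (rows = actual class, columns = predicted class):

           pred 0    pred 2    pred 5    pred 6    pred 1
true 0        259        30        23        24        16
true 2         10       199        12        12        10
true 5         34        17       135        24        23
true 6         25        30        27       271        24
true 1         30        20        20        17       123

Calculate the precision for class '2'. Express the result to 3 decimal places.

0.672

precision = TP/(TP+FP).
2: TP=199, FP=30+17+30+20=97 → 199/296 = 0.6723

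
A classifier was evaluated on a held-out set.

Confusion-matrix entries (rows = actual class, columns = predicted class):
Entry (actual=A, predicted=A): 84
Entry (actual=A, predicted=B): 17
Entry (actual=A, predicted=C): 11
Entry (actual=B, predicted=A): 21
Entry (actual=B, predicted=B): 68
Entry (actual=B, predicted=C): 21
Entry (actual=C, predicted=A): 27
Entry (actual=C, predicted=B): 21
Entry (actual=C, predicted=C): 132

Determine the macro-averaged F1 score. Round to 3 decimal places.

Per-class F1 score (2·TP/(2·TP+FP+FN)):
  A: TP=84, FP=21+27=48, FN=17+11=28 → 168/244 = 0.6885
  B: TP=68, FP=17+21=38, FN=21+21=42 → 136/216 = 0.6296
  C: TP=132, FP=11+21=32, FN=27+21=48 → 264/344 = 0.7674
Macro-F1 score = mean = (0.6885 + 0.6296 + 0.7674) / 3 = 0.695

0.695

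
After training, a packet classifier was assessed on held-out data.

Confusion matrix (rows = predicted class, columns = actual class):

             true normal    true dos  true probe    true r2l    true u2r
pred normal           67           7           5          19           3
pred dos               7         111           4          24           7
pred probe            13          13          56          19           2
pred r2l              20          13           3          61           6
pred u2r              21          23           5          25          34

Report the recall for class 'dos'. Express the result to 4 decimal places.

0.6647

Take TP from the diagonal, FP from the rest of the 'dos' prediction marginal, FN from the rest of the 'dos' actual marginal.
recall = TP/(TP+FN).
dos: TP=111, FN=7+13+13+23=56 → 111/167 = 0.66467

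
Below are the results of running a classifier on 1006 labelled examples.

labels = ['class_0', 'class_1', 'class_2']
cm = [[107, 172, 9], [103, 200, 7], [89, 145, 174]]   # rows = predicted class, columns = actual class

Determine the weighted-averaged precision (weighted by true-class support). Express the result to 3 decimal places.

0.523

Per-class precision (TP/(TP+FP)):
  class_0: TP=107, FP=172+9=181 → 107/288 = 0.3715
  class_1: TP=200, FP=103+7=110 → 200/310 = 0.6452
  class_2: TP=174, FP=89+145=234 → 174/408 = 0.4265
Weighted-precision = Σ (supportᵢ/N)·precisionᵢ with N=1006: (299/1006)·0.3715 + (517/1006)·0.6452 + (190/1006)·0.4265 = 0.523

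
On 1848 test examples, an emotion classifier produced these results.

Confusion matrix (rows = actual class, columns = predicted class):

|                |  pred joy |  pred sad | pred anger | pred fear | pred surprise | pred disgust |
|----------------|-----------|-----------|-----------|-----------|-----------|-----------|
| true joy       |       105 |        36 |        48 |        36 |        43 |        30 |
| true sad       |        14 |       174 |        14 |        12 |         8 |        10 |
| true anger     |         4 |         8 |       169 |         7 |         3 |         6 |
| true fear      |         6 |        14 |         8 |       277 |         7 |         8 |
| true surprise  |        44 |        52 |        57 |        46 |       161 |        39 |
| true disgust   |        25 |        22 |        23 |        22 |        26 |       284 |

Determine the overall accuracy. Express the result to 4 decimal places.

0.6331

Accuracy = trace / total = (105+174+169+277+161+284=1170) / 1848 = 1170/1848 = 0.6331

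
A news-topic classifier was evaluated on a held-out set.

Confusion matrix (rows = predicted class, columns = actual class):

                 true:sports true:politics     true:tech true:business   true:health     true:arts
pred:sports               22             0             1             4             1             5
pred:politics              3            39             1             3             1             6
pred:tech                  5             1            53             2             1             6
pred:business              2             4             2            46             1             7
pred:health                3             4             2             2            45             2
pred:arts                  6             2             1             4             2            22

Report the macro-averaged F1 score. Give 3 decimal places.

Per-class F1 score (2·TP/(2·TP+FP+FN)):
  sports: TP=22, FP=0+1+4+1+5=11, FN=3+5+2+3+6=19 → 44/74 = 0.5946
  politics: TP=39, FP=3+1+3+1+6=14, FN=0+1+4+4+2=11 → 78/103 = 0.7573
  tech: TP=53, FP=5+1+2+1+6=15, FN=1+1+2+2+1=7 → 106/128 = 0.8281
  business: TP=46, FP=2+4+2+1+7=16, FN=4+3+2+2+4=15 → 92/123 = 0.7480
  health: TP=45, FP=3+4+2+2+2=13, FN=1+1+1+1+2=6 → 90/109 = 0.8257
  arts: TP=22, FP=6+2+1+4+2=15, FN=5+6+6+7+2=26 → 44/85 = 0.5176
Macro-F1 score = mean = (0.5946 + 0.7573 + 0.8281 + 0.7480 + 0.8257 + 0.5176) / 6 = 0.712

0.712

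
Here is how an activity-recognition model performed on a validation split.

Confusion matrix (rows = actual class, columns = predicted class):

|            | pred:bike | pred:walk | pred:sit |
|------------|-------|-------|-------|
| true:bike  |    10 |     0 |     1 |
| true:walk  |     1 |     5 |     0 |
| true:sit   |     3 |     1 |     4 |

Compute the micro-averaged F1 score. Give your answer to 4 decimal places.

Micro-averaging pools counts across classes: ΣTP=19, ΣFP=6, ΣFN=6.
Micro-F1 score = 2·TP/(2·TP+FP+FN) on pooled counts = 0.7600 (equals overall accuracy in single-label multiclass).

0.7600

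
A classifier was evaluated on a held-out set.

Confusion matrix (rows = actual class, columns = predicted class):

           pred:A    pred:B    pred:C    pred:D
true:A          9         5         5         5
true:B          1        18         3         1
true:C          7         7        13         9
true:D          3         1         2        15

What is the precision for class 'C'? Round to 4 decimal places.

precision = TP/(TP+FP).
C: TP=13, FP=5+3+2=10 → 13/23 = 0.56522

0.5652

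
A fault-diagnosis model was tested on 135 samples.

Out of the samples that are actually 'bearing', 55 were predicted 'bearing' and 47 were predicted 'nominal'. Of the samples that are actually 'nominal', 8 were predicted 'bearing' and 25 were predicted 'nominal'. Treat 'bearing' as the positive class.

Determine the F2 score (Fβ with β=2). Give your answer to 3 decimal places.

0.584

Fβ = (1+β²)·TP / ((1+β²)·TP + β²·FN + FP), with β²=4
= 5·55 / (5·55 + 4·47 + 8) = 0.584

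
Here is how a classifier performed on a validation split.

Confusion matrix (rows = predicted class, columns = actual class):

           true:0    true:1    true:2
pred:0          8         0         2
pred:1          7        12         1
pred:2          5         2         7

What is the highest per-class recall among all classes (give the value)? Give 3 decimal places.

0.857

Per-class recall (TP/(TP+FN)):
  0: TP=8, FN=7+5=12 → 8/20 = 0.4000
  1: TP=12, FN=0+2=2 → 12/14 = 0.8571
  2: TP=7, FN=2+1=3 → 7/10 = 0.7000
Highest is class '1' with recall = 0.857.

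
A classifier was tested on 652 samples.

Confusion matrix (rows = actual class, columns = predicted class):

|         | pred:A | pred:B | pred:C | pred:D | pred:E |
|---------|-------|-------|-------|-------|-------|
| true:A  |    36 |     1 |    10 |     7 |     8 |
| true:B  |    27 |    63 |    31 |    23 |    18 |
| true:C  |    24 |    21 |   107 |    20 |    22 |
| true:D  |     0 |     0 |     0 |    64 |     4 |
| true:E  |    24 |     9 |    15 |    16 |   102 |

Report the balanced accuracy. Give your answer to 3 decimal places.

Balanced accuracy = mean of per-class recall.
  A: recall = 36/62 = 0.5806
  B: recall = 63/162 = 0.3889
  C: recall = 107/194 = 0.5515
  D: recall = 64/68 = 0.9412
  E: recall = 102/166 = 0.6145
Mean = (0.5806 + 0.3889 + 0.5515 + 0.9412 + 0.6145) / 5 = 0.615

0.615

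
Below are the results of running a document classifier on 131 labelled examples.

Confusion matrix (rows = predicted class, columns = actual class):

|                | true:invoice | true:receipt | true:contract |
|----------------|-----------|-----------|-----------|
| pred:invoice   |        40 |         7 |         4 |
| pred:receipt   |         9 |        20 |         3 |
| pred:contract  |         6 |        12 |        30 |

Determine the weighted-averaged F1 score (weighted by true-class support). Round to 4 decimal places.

0.6840

Per-class F1 score (2·TP/(2·TP+FP+FN)):
  invoice: TP=40, FP=7+4=11, FN=9+6=15 → 80/106 = 0.75472
  receipt: TP=20, FP=9+3=12, FN=7+12=19 → 40/71 = 0.56338
  contract: TP=30, FP=6+12=18, FN=4+3=7 → 60/85 = 0.70588
Weighted-F1 score = Σ (supportᵢ/N)·F1 scoreᵢ with N=131: (55/131)·0.75472 + (39/131)·0.56338 + (37/131)·0.70588 = 0.6840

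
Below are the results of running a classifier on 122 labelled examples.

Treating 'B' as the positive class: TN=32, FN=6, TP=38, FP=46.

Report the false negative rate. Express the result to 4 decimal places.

FNR = FN/(FN+TP) = 6/(6+38) = 0.1364

0.1364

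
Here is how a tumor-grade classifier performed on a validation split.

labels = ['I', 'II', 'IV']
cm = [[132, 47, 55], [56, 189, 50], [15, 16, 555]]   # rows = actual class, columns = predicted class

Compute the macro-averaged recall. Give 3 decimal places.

Per-class recall (TP/(TP+FN)):
  I: TP=132, FN=47+55=102 → 132/234 = 0.5641
  II: TP=189, FN=56+50=106 → 189/295 = 0.6407
  IV: TP=555, FN=15+16=31 → 555/586 = 0.9471
Macro-recall = mean = (0.5641 + 0.6407 + 0.9471) / 3 = 0.717

0.717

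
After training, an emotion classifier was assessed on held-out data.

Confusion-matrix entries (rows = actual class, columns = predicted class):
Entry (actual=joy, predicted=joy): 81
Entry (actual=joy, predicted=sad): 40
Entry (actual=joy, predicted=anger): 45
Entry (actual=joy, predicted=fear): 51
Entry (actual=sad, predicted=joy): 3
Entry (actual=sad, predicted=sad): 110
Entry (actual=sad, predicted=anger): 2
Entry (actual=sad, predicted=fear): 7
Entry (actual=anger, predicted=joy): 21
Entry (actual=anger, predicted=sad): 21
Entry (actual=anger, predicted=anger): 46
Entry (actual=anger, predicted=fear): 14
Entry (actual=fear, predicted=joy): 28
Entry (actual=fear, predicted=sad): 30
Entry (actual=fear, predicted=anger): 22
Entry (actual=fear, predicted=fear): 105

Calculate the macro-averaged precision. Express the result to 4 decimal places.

0.5374

Per-class precision (TP/(TP+FP)):
  joy: TP=81, FP=3+21+28=52 → 81/133 = 0.60902
  sad: TP=110, FP=40+21+30=91 → 110/201 = 0.54726
  anger: TP=46, FP=45+2+22=69 → 46/115 = 0.40000
  fear: TP=105, FP=51+7+14=72 → 105/177 = 0.59322
Macro-precision = mean = (0.60902 + 0.54726 + 0.40000 + 0.59322) / 4 = 0.5374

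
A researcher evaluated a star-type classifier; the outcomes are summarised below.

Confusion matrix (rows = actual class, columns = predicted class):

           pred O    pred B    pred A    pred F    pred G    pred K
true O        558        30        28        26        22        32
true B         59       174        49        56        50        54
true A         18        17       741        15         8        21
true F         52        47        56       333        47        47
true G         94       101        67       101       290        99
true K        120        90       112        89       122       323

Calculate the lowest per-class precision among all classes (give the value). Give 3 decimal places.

0.379

Per-class precision (TP/(TP+FP)):
  O: TP=558, FP=59+18+52+94+120=343 → 558/901 = 0.6193
  B: TP=174, FP=30+17+47+101+90=285 → 174/459 = 0.3791
  A: TP=741, FP=28+49+56+67+112=312 → 741/1053 = 0.7037
  F: TP=333, FP=26+56+15+101+89=287 → 333/620 = 0.5371
  G: TP=290, FP=22+50+8+47+122=249 → 290/539 = 0.5380
  K: TP=323, FP=32+54+21+47+99=253 → 323/576 = 0.5608
Lowest is class 'B' with precision = 0.379.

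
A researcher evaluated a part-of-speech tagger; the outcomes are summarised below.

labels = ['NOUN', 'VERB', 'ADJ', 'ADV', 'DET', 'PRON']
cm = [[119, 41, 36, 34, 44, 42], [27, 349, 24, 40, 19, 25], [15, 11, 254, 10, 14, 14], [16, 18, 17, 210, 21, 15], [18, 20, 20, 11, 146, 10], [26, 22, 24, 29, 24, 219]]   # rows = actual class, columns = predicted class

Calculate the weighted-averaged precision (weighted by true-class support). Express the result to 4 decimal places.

Per-class precision (TP/(TP+FP)):
  NOUN: TP=119, FP=27+15+16+18+26=102 → 119/221 = 0.53846
  VERB: TP=349, FP=41+11+18+20+22=112 → 349/461 = 0.75705
  ADJ: TP=254, FP=36+24+17+20+24=121 → 254/375 = 0.67733
  ADV: TP=210, FP=34+40+10+11+29=124 → 210/334 = 0.62874
  DET: TP=146, FP=44+19+14+21+24=122 → 146/268 = 0.54478
  PRON: TP=219, FP=42+25+14+15+10=106 → 219/325 = 0.67385
Weighted-precision = Σ (supportᵢ/N)·precisionᵢ with N=1984: (316/1984)·0.53846 + (484/1984)·0.75705 + (318/1984)·0.67733 + (297/1984)·0.62874 + (225/1984)·0.54478 + (344/1984)·0.67385 = 0.6518

0.6518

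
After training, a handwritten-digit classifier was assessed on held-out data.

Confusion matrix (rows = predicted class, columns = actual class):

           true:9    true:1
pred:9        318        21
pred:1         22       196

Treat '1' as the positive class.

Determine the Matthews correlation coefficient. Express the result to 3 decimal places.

MCC = (TP·TN − FP·FN) / √((TP+FP)(TP+FN)(TN+FP)(TN+FN))
Numerator = 196·318 − 22·21 = 61866
Denominator = √(218·217·340·339) = √5452489560 = 73840.9748
MCC = 61866 / 73840.9748 = 0.838

0.838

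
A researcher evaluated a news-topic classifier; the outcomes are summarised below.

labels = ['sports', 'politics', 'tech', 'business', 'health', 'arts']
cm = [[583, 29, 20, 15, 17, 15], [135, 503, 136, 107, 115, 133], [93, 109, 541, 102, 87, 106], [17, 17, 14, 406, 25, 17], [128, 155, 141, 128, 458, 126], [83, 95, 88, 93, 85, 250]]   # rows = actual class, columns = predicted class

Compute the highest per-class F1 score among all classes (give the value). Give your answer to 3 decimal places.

0.679

Per-class F1 score (2·TP/(2·TP+FP+FN)):
  sports: TP=583, FP=135+93+17+128+83=456, FN=29+20+15+17+15=96 → 1166/1718 = 0.6787
  politics: TP=503, FP=29+109+17+155+95=405, FN=135+136+107+115+133=626 → 1006/2037 = 0.4939
  tech: TP=541, FP=20+136+14+141+88=399, FN=93+109+102+87+106=497 → 1082/1978 = 0.5470
  business: TP=406, FP=15+107+102+128+93=445, FN=17+17+14+25+17=90 → 812/1347 = 0.6028
  health: TP=458, FP=17+115+87+25+85=329, FN=128+155+141+128+126=678 → 916/1923 = 0.4763
  arts: TP=250, FP=15+133+106+17+126=397, FN=83+95+88+93+85=444 → 500/1341 = 0.3729
Highest is class 'sports' with F1 score = 0.679.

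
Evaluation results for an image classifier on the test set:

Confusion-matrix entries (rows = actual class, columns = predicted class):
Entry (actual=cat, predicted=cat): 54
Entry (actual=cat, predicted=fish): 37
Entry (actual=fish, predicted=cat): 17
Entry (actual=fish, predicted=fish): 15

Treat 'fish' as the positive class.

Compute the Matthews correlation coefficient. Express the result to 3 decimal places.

MCC = (TP·TN − FP·FN) / √((TP+FP)(TP+FN)(TN+FP)(TN+FN))
Numerator = 15·54 − 37·17 = 181
Denominator = √(52·32·91·71) = √10751104 = 3278.8876
MCC = 181 / 3278.8876 = 0.055

0.055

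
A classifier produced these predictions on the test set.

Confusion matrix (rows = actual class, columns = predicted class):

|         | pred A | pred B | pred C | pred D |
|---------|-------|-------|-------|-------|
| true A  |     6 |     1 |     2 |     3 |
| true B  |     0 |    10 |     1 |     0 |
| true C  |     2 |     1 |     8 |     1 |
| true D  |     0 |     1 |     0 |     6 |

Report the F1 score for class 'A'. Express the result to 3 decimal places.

0.600

Treat 'A' as positive and all other classes as negative.
F1 score = 2·TP/(2·TP+FP+FN).
A: TP=6, FP=0+2+0=2, FN=1+2+3=6 → 12/20 = 0.6000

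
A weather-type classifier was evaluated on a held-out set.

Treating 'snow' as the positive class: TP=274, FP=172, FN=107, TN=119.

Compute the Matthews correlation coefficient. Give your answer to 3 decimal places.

0.134

MCC = (TP·TN − FP·FN) / √((TP+FP)(TP+FN)(TN+FP)(TN+FN))
Numerator = 274·119 − 172·107 = 14202
Denominator = √(446·381·291·226) = √11175353316 = 105713.5437
MCC = 14202 / 105713.5437 = 0.134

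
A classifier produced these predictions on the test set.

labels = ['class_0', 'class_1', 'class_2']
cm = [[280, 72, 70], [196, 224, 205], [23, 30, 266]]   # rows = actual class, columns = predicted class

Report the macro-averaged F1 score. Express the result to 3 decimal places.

Per-class F1 score (2·TP/(2·TP+FP+FN)):
  class_0: TP=280, FP=196+23=219, FN=72+70=142 → 560/921 = 0.6080
  class_1: TP=224, FP=72+30=102, FN=196+205=401 → 448/951 = 0.4711
  class_2: TP=266, FP=70+205=275, FN=23+30=53 → 532/860 = 0.6186
Macro-F1 score = mean = (0.6080 + 0.4711 + 0.6186) / 3 = 0.566

0.566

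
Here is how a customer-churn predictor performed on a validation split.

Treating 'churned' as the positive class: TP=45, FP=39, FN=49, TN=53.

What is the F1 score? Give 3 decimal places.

0.506

Precision = TP/(TP+FP) = 45/84 = 0.5357
Recall = TP/(TP+FN) = 45/94 = 0.4787
F1 = 2·TP/(2·TP+FP+FN) = 90/178 = 0.506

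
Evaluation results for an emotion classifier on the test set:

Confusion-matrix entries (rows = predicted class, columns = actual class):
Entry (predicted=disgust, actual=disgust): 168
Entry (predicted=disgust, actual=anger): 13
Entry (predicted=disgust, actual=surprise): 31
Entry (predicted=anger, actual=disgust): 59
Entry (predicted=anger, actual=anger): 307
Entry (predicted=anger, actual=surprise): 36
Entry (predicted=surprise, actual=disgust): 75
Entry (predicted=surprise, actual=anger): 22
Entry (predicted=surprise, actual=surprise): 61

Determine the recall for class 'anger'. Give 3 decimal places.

One-vs-rest for 'anger': TP = diagonal; FP = other classes predicted 'anger'; FN = 'anger' predicted as other.
recall = TP/(TP+FN).
anger: TP=307, FN=13+22=35 → 307/342 = 0.8977

0.898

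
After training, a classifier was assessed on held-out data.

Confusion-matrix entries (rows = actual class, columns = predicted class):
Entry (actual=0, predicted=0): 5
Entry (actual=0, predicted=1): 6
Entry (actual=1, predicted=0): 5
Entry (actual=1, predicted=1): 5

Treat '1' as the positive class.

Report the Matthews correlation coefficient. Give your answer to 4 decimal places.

-0.0455

MCC = (TP·TN − FP·FN) / √((TP+FP)(TP+FN)(TN+FP)(TN+FN))
Numerator = 5·5 − 6·5 = -5
Denominator = √(11·10·11·10) = √12100 = 110.0000
MCC = -5 / 110.0000 = -0.0455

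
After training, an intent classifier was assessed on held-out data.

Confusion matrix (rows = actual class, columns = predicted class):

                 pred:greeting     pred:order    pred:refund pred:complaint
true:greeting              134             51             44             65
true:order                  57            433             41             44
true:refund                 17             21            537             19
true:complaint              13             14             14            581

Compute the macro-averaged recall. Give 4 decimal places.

Per-class recall (TP/(TP+FN)):
  greeting: TP=134, FN=51+44+65=160 → 134/294 = 0.45578
  order: TP=433, FN=57+41+44=142 → 433/575 = 0.75304
  refund: TP=537, FN=17+21+19=57 → 537/594 = 0.90404
  complaint: TP=581, FN=13+14+14=41 → 581/622 = 0.93408
Macro-recall = mean = (0.45578 + 0.75304 + 0.90404 + 0.93408) / 4 = 0.7617

0.7617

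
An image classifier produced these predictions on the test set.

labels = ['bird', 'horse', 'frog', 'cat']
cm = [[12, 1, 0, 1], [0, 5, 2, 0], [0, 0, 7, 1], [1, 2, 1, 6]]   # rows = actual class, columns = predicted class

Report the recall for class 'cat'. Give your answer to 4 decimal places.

0.6000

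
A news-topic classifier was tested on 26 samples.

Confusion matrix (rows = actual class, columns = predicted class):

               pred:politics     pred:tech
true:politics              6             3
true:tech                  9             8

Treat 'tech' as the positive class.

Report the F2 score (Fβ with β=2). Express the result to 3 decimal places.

Fβ = (1+β²)·TP / ((1+β²)·TP + β²·FN + FP), with β²=4
= 5·8 / (5·8 + 4·9 + 3) = 0.506

0.506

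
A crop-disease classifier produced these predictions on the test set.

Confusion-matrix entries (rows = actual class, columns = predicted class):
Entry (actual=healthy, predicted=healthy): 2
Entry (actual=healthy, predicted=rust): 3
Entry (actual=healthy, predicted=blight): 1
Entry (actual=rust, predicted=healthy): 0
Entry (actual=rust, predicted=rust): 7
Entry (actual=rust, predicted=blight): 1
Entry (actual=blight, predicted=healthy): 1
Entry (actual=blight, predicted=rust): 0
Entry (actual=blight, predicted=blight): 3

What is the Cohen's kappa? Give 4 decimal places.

0.4757

Observed agreement pₒ = trace/N = 12/18 = 0.66667
Expected agreement pₑ = Σ (rowᵢ·colᵢ)/N² = (6·3 + 8·10 + 4·5)/18² = 0.36420
κ = (pₒ − pₑ)/(1 − pₑ) = (0.66667 − 0.36420)/(1 − 0.36420) = 0.4757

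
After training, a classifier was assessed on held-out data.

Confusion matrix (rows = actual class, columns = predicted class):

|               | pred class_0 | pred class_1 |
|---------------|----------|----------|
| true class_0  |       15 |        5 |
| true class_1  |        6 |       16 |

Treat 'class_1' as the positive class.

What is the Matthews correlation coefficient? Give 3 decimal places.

MCC = (TP·TN − FP·FN) / √((TP+FP)(TP+FN)(TN+FP)(TN+FN))
Numerator = 16·15 − 5·6 = 210
Denominator = √(21·22·20·21) = √194040 = 440.4997
MCC = 210 / 440.4997 = 0.477

0.477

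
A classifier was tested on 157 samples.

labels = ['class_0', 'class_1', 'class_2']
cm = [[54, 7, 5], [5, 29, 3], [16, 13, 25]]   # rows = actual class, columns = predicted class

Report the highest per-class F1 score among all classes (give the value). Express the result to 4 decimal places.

0.7660

Per-class F1 score (2·TP/(2·TP+FP+FN)):
  class_0: TP=54, FP=5+16=21, FN=7+5=12 → 108/141 = 0.76596
  class_1: TP=29, FP=7+13=20, FN=5+3=8 → 58/86 = 0.67442
  class_2: TP=25, FP=5+3=8, FN=16+13=29 → 50/87 = 0.57471
Highest is class 'class_0' with F1 score = 0.7660.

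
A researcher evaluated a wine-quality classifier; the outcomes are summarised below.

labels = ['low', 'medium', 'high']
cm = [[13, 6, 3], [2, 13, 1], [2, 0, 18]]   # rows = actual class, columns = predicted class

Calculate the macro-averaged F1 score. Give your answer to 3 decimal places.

0.756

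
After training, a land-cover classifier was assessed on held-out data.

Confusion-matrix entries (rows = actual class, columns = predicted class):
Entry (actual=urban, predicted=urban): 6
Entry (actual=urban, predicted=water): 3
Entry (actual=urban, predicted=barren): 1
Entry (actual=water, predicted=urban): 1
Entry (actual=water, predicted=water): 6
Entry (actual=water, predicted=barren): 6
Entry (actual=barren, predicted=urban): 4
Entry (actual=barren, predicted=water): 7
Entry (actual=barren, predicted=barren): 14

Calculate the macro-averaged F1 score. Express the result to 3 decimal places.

0.531

Per-class F1 score (2·TP/(2·TP+FP+FN)):
  urban: TP=6, FP=1+4=5, FN=3+1=4 → 12/21 = 0.5714
  water: TP=6, FP=3+7=10, FN=1+6=7 → 12/29 = 0.4138
  barren: TP=14, FP=1+6=7, FN=4+7=11 → 28/46 = 0.6087
Macro-F1 score = mean = (0.5714 + 0.4138 + 0.6087) / 3 = 0.531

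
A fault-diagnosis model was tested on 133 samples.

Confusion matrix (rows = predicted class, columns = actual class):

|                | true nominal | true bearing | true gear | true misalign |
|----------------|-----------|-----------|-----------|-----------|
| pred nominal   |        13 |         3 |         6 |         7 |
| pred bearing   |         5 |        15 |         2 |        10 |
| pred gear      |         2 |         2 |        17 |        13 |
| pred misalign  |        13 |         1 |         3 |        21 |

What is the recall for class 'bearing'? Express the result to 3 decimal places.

0.714

Treat 'bearing' as positive and all other classes as negative.
recall = TP/(TP+FN).
bearing: TP=15, FN=3+2+1=6 → 15/21 = 0.7143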